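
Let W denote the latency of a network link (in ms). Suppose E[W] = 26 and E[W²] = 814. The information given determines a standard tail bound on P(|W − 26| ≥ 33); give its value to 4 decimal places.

0.1267

The first two moments determine the variance, so Chebyshev's inequality is the sharpest standard bound available.
Var(W) = E[W²] − (E[W])² = 814 − 676 = 138.
Chebyshev's inequality: P(|W − μ| ≥ t) ≤ Var(W)/t² = 138/1089 = 0.1267.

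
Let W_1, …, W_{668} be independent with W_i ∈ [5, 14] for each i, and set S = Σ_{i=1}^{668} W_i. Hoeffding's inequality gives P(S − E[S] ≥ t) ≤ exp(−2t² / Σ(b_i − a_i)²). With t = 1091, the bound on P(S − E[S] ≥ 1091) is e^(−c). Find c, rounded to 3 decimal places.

43.996

Σ(b_i − a_i)² = 668·(9)² = 54108.
c = 2t²/54108 = 2·1091²/54108 = 43.9965.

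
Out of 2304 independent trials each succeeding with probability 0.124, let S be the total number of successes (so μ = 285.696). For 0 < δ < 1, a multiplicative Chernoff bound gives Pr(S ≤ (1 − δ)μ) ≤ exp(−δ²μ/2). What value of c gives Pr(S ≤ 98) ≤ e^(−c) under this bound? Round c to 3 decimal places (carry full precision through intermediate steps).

Write 98 = (1 − δ)μ, so δ = 1 − 98/285.696 = 0.656978…
Then the exponent is δ²μ/2 = (μ − 98)²/(2μ) = 61.656076.

61.656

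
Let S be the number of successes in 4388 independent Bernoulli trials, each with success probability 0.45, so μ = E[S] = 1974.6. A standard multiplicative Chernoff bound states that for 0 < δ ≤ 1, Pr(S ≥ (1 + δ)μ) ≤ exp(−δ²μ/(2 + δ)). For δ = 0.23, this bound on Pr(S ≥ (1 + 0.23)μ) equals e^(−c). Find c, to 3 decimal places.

c = δ²μ/(2 + δ) = 0.23²·1974.6/(2 + 0.23) = 46.8414.

46.841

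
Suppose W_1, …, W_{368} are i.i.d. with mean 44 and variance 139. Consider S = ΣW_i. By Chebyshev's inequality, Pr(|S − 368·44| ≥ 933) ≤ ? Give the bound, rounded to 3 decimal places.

Var(S) = n·Var(W_i) = 368·139 = 51152.
Chebyshev: Pr(|S − 368·44| ≥ 933) ≤ Var(S)/933² = 51152/870489 = 0.0588.

0.059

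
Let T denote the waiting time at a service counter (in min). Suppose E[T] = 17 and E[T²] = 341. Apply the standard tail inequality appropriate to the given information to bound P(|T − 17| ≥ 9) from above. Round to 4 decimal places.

0.6420

The first two moments determine the variance, so Chebyshev's inequality is the sharpest standard bound available.
Var(T) = E[T²] − (E[T])² = 341 − 289 = 52.
Chebyshev's inequality: P(|T − μ| ≥ t) ≤ Var(T)/t² = 52/81 = 0.6420.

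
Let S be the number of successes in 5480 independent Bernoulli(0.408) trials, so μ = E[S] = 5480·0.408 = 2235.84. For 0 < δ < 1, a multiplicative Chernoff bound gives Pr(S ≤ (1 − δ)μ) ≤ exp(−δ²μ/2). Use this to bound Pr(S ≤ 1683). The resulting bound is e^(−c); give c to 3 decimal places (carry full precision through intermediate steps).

68.348

Write 1683 = (1 − δ)μ, so δ = 1 − 1683/2235.84 = 0.2472628…
Then the exponent is δ²μ/2 = (μ − 1683)²/(2μ) = 68.348376.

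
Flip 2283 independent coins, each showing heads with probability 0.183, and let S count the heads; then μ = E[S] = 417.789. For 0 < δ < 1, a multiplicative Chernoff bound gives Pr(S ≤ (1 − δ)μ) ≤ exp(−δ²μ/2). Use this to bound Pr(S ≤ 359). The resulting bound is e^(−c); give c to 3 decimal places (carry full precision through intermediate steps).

Write 359 = (1 − δ)μ, so δ = 1 − 359/417.789 = 0.1407146…
Then the exponent is δ²μ/2 = (μ − 359)²/(2μ) = 4.136234.

4.136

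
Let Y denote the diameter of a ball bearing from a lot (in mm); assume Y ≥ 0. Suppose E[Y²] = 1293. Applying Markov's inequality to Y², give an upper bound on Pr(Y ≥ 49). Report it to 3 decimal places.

0.539

Since Y ≥ 0, the event {Y ≥ 49} is the same as {Y² ≥ 2401}.
Markov's inequality applied to Y² gives Pr(Y² ≥ 2401) ≤ E[Y²]/2401 = 1293/2401 = 0.5385.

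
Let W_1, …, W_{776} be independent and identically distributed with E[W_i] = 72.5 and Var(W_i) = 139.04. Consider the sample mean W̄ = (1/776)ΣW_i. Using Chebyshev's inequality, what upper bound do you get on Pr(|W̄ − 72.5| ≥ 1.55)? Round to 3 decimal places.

0.075

Var(W̄) = Var(W_i)/n = 139.04/776 = 0.17918.
Chebyshev: Pr(|W̄ − 72.5| ≥ 1.55) ≤ Var(W̄)/(1.55)² = 139.04/(776·1.55²) = 0.0746.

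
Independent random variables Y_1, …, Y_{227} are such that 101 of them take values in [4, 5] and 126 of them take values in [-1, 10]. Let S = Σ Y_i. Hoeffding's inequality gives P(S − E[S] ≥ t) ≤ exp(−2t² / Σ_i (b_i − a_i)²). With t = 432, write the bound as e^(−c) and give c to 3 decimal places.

24.321

Σ(b_i − a_i)² = 101·1² + 126·11² = 15347.
c = 2t² / 15347 = 2·432² / 15347 = 24.3206.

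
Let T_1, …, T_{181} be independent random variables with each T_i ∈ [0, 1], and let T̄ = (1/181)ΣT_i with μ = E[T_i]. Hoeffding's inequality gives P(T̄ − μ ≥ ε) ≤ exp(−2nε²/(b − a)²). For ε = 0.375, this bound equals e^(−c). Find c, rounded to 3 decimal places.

c = 2nε²/(b − a)² = 2·181·0.375² / 1² = 50.9062.

50.906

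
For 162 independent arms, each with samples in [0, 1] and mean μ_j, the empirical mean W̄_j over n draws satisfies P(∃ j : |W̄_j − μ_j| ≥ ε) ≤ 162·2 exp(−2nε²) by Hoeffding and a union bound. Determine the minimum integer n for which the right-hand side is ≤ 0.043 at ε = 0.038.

Need 2·162·exp(−2nε²) ≤ 0.043, i.e. exp(−2nε²) ≤ 0.043/324.
So 2nε² ≥ ln(324/0.043) = 8.927299.
Hence n ≥ 8.927299/(2·0.038²) = 3091.170.
The smallest integer n is 3092.

3092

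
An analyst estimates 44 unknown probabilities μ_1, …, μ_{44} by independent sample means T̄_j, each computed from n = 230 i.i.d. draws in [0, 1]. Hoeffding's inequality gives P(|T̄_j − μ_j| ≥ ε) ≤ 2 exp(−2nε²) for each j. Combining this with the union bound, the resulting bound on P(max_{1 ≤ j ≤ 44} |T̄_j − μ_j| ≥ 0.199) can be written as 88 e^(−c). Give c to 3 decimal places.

18.216

Union bound over the 44 events: P(max_{1 ≤ j ≤ 44} |T̄_j − μ_j| ≥ 0.199) ≤ 44·2·exp(−2nε²) = 88 exp(−2·230·0.199²).
So c = 2·230·0.199² = 18.2165.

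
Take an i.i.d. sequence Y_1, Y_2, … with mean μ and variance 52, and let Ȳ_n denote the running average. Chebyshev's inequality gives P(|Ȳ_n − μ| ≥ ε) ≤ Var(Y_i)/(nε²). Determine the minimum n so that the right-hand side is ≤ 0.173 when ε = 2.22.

Require 52/(n·2.22²) ≤ 0.173, i.e. n ≥ 52/(0.173·2.22²) = 60.989.
The smallest integer n is 61.

61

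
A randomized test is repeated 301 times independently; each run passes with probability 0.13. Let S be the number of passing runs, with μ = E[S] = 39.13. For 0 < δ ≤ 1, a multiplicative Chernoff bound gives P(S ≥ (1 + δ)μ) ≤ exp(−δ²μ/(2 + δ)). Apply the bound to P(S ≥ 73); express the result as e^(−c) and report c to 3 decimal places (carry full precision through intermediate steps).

10.231

Write 73 = (1 + δ)μ, so δ = 73/39.13 − 1 = 0.8655763…
Then the exponent is δ²μ/(2 + δ) = (73 − μ)² / (μ·(2 + δ)) = 10.230776.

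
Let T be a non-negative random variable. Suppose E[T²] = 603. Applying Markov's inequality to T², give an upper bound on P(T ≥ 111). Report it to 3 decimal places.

0.049

Since T ≥ 0, the event {T ≥ 111} is the same as {T² ≥ 12321}.
Markov's inequality applied to T² gives P(T² ≥ 12321) ≤ E[T²]/12321 = 603/12321 = 0.0489.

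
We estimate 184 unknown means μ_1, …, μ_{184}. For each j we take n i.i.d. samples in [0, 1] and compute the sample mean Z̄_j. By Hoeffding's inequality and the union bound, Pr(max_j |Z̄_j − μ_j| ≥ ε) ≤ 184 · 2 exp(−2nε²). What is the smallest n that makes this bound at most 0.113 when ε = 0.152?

Need 2·184·exp(−2nε²) ≤ 0.113, i.e. exp(−2nε²) ≤ 0.113/368.
So 2nε² ≥ ln(368/0.113) = 8.088450.
Hence n ≥ 8.088450/(2·0.152²) = 175.044.
The smallest integer n is 176.

176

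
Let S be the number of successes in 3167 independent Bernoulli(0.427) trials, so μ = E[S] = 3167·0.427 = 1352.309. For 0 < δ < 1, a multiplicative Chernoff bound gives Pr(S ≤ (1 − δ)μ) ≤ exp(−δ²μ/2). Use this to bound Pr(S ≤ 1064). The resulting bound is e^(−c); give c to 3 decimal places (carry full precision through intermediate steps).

Write 1064 = (1 − δ)μ, so δ = 1 − 1064/1352.309 = 0.2131976…
Then the exponent is δ²μ/2 = (μ − 1064)²/(2μ) = 30.733390.

30.733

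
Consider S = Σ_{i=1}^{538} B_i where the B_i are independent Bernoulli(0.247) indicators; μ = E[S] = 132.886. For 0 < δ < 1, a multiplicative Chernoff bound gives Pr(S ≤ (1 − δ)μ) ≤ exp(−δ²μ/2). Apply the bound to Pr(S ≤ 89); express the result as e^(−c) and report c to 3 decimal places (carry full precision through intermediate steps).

7.247

Write 89 = (1 − δ)μ, so δ = 1 − 89/132.886 = 0.330253…
Then the exponent is δ²μ/2 = (μ − 89)²/(2μ) = 7.246742.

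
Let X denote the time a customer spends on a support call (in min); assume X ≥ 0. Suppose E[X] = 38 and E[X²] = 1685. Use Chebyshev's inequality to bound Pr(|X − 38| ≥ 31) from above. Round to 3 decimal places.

0.251

Var(X) = E[X²] − (E[X])² = 1685 − 1444 = 241.
Chebyshev's inequality: Pr(|X − μ| ≥ t) ≤ Var(X)/t² = 241/961 = 0.2508.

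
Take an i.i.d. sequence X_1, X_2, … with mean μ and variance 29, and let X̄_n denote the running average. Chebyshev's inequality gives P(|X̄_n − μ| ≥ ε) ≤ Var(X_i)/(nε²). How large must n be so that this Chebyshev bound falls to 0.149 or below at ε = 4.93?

9

Require 29/(n·4.93²) ≤ 0.149, i.e. n ≥ 29/(0.149·4.93²) = 8.008.
The smallest integer n is 9.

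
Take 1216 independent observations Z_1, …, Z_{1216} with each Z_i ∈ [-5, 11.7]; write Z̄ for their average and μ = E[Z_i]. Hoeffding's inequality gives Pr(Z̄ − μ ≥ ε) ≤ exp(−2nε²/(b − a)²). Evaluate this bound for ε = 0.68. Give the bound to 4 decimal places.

Exponent: 2nε²/(b − a)² = 2·1216·0.68² / 16.7² = 4.03226.
Bound = exp(−4.03226) = 0.01773.

0.0177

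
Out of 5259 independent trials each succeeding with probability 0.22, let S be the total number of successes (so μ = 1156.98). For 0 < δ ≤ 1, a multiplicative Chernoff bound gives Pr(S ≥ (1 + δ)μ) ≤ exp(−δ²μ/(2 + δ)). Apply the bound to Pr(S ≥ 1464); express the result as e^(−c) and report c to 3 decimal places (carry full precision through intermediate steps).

Write 1464 = (1 + δ)μ, so δ = 1464/1156.98 − 1 = 0.2653633…
Then the exponent is δ²μ/(2 + δ) = (1464 − μ)² / (μ·(2 + δ)) = 35.964136.

35.964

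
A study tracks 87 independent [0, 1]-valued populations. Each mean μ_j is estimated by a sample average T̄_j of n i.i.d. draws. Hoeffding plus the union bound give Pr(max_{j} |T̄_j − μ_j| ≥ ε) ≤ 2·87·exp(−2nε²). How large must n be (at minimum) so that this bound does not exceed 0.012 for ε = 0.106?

Need 2·87·exp(−2nε²) ≤ 0.012, i.e. exp(−2nε²) ≤ 0.012/174.
So 2nε² ≥ ln(174/0.012) = 9.581904.
Hence n ≥ 9.581904/(2·0.106²) = 426.393.
The smallest integer n is 427.

427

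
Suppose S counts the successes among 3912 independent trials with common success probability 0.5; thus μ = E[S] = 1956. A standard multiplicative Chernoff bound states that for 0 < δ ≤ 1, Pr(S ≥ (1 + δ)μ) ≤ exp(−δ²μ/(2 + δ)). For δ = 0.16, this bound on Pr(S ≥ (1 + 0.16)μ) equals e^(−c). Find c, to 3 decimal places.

c = δ²μ/(2 + δ) = 0.16²·1956/(2 + 0.16) = 23.1822.

23.182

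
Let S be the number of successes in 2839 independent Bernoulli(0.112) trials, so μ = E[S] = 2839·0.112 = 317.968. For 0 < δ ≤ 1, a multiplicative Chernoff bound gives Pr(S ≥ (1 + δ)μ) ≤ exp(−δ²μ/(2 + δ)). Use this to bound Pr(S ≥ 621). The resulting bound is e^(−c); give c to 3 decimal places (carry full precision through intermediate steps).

97.797

Write 621 = (1 + δ)μ, so δ = 621/317.968 − 1 = 0.9530267…
Then the exponent is δ²μ/(2 + δ) = (621 − μ)² / (μ·(2 + δ)) = 97.797149.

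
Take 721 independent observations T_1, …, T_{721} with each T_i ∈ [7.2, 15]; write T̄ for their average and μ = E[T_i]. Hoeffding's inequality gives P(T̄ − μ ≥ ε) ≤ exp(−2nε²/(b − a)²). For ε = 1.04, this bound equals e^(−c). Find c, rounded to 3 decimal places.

c = 2nε²/(b − a)² = 2·721·1.04² / 7.8² = 25.6356.

25.636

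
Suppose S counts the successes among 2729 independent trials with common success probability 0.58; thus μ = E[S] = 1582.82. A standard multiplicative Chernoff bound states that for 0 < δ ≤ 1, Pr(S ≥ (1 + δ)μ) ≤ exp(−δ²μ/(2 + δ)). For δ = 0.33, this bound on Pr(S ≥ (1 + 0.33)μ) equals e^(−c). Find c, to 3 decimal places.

73.978

c = δ²μ/(2 + δ) = 0.33²·1582.82/(2 + 0.33) = 73.9782.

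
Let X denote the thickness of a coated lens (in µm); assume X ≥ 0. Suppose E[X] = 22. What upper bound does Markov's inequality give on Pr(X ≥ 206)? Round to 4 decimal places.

0.1068

Markov's inequality: for a non-negative random variable, Pr(X ≥ a) ≤ E[X]/a.
Here E[X] = 22 and a = 206, so the bound is 22/206 = 0.1068.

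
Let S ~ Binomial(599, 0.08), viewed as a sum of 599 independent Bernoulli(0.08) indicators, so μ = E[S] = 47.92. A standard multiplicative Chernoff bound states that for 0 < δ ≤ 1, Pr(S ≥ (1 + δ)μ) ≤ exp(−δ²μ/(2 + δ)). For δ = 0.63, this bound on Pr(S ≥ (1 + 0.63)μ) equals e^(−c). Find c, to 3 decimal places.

7.232

c = δ²μ/(2 + δ) = 0.63²·47.92/(2 + 0.63) = 7.2317.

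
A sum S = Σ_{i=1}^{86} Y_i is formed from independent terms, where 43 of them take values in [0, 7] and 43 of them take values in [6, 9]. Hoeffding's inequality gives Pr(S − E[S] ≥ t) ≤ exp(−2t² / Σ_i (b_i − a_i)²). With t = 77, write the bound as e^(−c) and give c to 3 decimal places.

4.755

Σ(b_i − a_i)² = 43·7² + 43·3² = 2494.
c = 2t² / 2494 = 2·77² / 2494 = 4.7546.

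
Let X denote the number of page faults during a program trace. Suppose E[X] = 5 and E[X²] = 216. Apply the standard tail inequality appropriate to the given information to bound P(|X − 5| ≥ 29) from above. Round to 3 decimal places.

0.227

The first two moments determine the variance, so Chebyshev's inequality is the sharpest standard bound available.
Var(X) = E[X²] − (E[X])² = 216 − 25 = 191.
Chebyshev's inequality: P(|X − μ| ≥ t) ≤ Var(X)/t² = 191/841 = 0.2271.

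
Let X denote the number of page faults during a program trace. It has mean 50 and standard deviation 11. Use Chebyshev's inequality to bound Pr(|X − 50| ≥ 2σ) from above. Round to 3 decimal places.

Chebyshev: Pr(|X − μ| ≥ t) ≤ Var(X)/t².
Var(X) = σ² = 11² = 121.
t = 2·11 = 22.
Bound = 121 / 484 = 0.2500.

0.250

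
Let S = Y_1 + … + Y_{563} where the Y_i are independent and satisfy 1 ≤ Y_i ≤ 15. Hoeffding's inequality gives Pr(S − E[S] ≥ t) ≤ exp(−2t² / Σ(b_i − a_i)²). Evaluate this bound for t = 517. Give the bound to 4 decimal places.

Σ(b_i − a_i)² = 563·(14)² = 110348.
Exponent = 2·517²/110348 = 4.8445.
Bound = exp(−4.8445) = 0.00787.

0.0079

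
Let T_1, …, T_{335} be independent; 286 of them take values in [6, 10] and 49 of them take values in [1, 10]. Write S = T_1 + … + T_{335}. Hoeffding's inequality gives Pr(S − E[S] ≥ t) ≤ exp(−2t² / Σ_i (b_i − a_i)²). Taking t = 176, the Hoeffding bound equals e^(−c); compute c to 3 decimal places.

Σ(b_i − a_i)² = 286·4² + 49·9² = 8545.
c = 2t² / 8545 = 2·176² / 8545 = 7.2501.

7.250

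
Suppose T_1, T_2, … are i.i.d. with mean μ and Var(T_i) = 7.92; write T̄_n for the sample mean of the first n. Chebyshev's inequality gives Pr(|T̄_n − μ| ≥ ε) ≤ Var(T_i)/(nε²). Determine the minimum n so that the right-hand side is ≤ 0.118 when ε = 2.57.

11

Require 7.92/(n·2.57²) ≤ 0.118, i.e. n ≥ 7.92/(0.118·2.57²) = 10.162.
The smallest integer n is 11.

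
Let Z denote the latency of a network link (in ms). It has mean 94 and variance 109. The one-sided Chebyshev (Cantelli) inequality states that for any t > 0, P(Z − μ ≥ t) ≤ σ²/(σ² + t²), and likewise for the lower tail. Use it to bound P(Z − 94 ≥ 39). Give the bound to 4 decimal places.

Here σ² = 109 and t = 39, so σ² + t² = 1630.
Cantelli's bound: 109/1630 = 0.0669.

0.0669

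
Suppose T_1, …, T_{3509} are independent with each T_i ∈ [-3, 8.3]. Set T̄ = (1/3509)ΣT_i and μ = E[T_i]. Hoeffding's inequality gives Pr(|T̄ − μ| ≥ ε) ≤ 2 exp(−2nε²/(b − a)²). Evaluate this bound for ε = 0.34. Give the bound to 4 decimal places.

0.0035

Exponent: 2nε²/(b − a)² = 2·3509·0.34² / 11.3² = 6.35352.
Bound = 2·exp(−6.35352) = 0.00348.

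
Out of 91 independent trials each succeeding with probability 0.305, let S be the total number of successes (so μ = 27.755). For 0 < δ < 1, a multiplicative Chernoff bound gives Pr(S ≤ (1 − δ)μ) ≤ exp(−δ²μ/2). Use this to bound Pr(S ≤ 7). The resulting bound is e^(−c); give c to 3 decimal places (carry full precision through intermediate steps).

7.760

Write 7 = (1 − δ)μ, so δ = 1 − 7/27.755 = 0.7477932…
Then the exponent is δ²μ/2 = (μ − 7)²/(2μ) = 7.760224.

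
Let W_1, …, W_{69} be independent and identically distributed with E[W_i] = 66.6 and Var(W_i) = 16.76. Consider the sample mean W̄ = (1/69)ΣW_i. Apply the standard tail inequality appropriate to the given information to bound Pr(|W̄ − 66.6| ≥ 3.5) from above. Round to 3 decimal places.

With mean and variance of each term known, Chebyshev's inequality bounds the deviation of the sum (or sample mean).
Var(W̄) = Var(W_i)/n = 16.76/69 = 0.2429.
Chebyshev: Pr(|W̄ − 66.6| ≥ 3.5) ≤ Var(W̄)/(3.5)² = 16.76/(69·3.5²) = 0.0198.

0.020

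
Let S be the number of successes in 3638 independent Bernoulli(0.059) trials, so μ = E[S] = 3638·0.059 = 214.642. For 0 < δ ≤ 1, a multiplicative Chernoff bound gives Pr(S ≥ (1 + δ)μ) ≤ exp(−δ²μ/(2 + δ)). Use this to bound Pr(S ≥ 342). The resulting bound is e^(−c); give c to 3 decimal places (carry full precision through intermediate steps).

Write 342 = (1 + δ)μ, so δ = 342/214.642 − 1 = 0.5933508…
Then the exponent is δ²μ/(2 + δ) = (342 − μ)² / (μ·(2 + δ)) = 29.139124.

29.139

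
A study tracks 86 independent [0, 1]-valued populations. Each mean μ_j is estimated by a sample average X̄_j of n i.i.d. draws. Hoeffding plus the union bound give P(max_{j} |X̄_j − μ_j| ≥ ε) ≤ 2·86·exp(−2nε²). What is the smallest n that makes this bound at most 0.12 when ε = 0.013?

21503

Need 2·86·exp(−2nε²) ≤ 0.12, i.e. exp(−2nε²) ≤ 0.12/172.
So 2nε² ≥ ln(172/0.12) = 7.267758.
Hence n ≥ 7.267758/(2·0.013²) = 21502.243.
The smallest integer n is 21503.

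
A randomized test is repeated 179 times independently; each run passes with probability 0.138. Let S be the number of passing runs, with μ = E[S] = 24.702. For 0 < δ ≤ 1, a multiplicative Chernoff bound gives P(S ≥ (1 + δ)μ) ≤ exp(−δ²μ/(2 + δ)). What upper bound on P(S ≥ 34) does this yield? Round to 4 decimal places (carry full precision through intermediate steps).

0.2293

Write 34 = (1 + δ)μ, so δ = 34/24.702 − 1 = 0.3764068…
Then the exponent is δ²μ/(2 + δ) = (34 − μ)² / (μ·(2 + δ)) = 1.472740.
Bound = exp(−1.472740) = 0.22930.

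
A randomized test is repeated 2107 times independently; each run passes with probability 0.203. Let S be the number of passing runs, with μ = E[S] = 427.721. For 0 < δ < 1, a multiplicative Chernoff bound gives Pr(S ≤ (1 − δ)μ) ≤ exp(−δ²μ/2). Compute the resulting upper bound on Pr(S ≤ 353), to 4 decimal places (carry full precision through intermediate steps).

0.0015

Write 353 = (1 − δ)μ, so δ = 1 − 353/427.721 = 0.1746957…
Then the exponent is δ²μ/2 = (μ − 353)²/(2μ) = 6.526717.
Bound = exp(−6.526717) = 0.00146.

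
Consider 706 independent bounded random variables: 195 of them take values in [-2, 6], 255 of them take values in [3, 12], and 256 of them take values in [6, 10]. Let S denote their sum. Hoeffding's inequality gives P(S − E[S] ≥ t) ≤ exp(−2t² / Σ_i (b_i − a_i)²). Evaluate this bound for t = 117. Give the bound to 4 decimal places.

0.4793

Σ(b_i − a_i)² = 195·8² + 255·9² + 256·4² = 37231.
Exponent = 2·117² / 37231 = 0.73535.
Bound = exp(−0.73535) = 0.47934.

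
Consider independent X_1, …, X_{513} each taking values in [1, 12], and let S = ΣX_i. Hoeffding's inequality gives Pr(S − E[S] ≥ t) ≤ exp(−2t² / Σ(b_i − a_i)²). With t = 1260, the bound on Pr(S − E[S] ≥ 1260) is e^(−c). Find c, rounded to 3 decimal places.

51.153

Σ(b_i − a_i)² = 513·(11)² = 62073.
c = 2t²/62073 = 2·1260²/62073 = 51.1527.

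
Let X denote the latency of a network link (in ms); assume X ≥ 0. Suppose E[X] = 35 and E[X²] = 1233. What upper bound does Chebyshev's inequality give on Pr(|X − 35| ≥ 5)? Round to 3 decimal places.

Var(X) = E[X²] − (E[X])² = 1233 − 1225 = 8.
Chebyshev's inequality: Pr(|X − μ| ≥ t) ≤ Var(X)/t² = 8/25 = 0.3200.

0.320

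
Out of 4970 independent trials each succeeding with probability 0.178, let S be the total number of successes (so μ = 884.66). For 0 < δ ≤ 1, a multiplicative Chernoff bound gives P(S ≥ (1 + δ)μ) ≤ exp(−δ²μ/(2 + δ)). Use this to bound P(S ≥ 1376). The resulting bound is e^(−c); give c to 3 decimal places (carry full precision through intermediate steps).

Write 1376 = (1 + δ)μ, so δ = 1376/884.66 − 1 = 0.5553998…
Then the exponent is δ²μ/(2 + δ) = (1376 − μ)² / (μ·(2 + δ)) = 106.789608.

106.790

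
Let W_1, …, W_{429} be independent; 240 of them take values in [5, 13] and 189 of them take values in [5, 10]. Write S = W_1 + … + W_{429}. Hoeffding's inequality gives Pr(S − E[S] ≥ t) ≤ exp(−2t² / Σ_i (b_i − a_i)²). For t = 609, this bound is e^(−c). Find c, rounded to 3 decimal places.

Σ(b_i − a_i)² = 240·8² + 189·5² = 20085.
c = 2t² / 20085 = 2·609² / 20085 = 36.9311.

36.931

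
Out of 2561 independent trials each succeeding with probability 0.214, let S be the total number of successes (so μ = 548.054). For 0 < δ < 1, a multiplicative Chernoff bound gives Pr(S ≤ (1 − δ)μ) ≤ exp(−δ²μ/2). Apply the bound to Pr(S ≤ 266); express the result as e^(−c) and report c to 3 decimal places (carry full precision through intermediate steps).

72.579

Write 266 = (1 − δ)μ, so δ = 1 − 266/548.054 = 0.5146464…
Then the exponent is δ²μ/2 = (μ − 266)²/(2μ) = 72.579033.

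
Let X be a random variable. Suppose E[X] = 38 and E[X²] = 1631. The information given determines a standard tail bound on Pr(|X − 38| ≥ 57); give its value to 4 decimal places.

0.0576

The first two moments determine the variance, so Chebyshev's inequality is the sharpest standard bound available.
Var(X) = E[X²] − (E[X])² = 1631 − 1444 = 187.
Chebyshev's inequality: Pr(|X − μ| ≥ t) ≤ Var(X)/t² = 187/3249 = 0.0576.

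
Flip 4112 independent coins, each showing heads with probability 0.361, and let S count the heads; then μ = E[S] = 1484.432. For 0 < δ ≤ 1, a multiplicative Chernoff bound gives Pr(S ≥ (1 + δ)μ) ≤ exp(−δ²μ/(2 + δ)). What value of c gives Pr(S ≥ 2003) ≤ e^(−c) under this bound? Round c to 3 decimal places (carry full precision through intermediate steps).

Write 2003 = (1 + δ)μ, so δ = 2003/1484.432 − 1 = 0.3493377…
Then the exponent is δ²μ/(2 + δ) = (2003 − μ)² / (μ·(2 + δ)) = 77.109108.

77.109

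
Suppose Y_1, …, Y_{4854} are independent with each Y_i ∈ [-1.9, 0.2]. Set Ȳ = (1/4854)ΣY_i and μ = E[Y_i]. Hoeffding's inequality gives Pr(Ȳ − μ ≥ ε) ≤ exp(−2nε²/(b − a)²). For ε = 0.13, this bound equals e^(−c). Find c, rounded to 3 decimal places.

c = 2nε²/(b − a)² = 2·4854·0.13² / 2.1² = 37.2030.

37.203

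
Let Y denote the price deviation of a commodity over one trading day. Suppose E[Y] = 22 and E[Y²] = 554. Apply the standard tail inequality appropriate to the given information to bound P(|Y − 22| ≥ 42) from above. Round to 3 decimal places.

0.040

The first two moments determine the variance, so Chebyshev's inequality is the sharpest standard bound available.
Var(Y) = E[Y²] − (E[Y])² = 554 − 484 = 70.
Chebyshev's inequality: P(|Y − μ| ≥ t) ≤ Var(Y)/t² = 70/1764 = 0.0397.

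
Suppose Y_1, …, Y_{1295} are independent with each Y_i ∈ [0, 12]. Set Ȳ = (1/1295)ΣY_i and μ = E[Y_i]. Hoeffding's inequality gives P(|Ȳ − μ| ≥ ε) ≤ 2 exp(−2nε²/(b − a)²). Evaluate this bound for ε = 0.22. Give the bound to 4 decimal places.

0.8375

Exponent: 2nε²/(b − a)² = 2·1295·0.22² / 12² = 0.87053.
Bound = 2·exp(−0.87053) = 0.83746.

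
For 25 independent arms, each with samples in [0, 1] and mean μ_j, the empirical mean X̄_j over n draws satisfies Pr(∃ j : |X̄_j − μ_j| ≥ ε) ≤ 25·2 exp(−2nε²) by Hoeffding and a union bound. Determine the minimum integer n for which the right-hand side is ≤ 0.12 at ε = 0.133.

Need 2·25·exp(−2nε²) ≤ 0.12, i.e. exp(−2nε²) ≤ 0.12/50.
So 2nε² ≥ ln(50/0.12) = 6.032287.
Hence n ≥ 6.032287/(2·0.133²) = 170.510.
The smallest integer n is 171.

171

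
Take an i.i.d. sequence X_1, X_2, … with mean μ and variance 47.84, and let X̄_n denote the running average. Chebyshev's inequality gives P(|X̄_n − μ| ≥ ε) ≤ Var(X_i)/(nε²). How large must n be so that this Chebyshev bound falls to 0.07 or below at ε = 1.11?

555

Require 47.84/(n·1.11²) ≤ 0.07, i.e. n ≥ 47.84/(0.07·1.11²) = 554.686.
The smallest integer n is 555.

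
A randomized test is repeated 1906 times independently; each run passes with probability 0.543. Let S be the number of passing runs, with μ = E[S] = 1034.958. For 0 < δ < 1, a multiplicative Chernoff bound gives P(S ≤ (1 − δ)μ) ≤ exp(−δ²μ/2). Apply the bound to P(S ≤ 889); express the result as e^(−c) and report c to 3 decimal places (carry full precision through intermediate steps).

Write 889 = (1 − δ)μ, so δ = 1 − 889/1034.958 = 0.1410279…
Then the exponent is δ²μ/2 = (μ − 889)²/(2μ) = 10.292078.

10.292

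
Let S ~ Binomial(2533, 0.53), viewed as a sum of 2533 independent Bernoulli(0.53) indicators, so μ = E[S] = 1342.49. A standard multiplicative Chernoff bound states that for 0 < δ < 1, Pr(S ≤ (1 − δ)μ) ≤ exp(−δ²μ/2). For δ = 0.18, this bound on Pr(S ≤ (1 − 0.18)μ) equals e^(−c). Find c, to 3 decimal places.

21.748

c = δ²μ/2 = 0.18²·1342.49/2 = 21.7483.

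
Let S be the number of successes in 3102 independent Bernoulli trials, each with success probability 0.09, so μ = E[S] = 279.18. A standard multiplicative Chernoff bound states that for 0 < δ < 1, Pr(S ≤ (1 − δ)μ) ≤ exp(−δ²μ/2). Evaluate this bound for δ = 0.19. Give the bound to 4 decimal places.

Exponent = δ²μ/2 = 0.19²·279.18/2 = 5.0392.
Bound = exp(−5.0392) = 0.00648.

0.0065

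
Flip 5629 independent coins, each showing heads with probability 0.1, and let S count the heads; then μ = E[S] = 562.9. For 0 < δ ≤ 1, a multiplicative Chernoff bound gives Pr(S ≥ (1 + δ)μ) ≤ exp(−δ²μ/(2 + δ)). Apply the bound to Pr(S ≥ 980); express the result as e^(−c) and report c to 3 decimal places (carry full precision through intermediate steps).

Write 980 = (1 + δ)μ, so δ = 980/562.9 − 1 = 0.7409842…
Then the exponent is δ²μ/(2 + δ) = (980 − μ)² / (μ·(2 + δ)) = 112.756763.

112.757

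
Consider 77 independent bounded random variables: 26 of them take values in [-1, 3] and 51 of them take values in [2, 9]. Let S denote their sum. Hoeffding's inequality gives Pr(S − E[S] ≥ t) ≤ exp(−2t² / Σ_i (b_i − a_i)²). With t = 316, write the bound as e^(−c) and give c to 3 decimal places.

Σ(b_i − a_i)² = 26·4² + 51·7² = 2915.
c = 2t² / 2915 = 2·316² / 2915 = 68.5118.

68.512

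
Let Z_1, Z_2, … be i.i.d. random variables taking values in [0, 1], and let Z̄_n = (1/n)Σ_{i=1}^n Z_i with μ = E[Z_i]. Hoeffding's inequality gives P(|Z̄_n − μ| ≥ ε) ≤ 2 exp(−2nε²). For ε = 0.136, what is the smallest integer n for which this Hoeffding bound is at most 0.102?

Require 2·exp(−2nε²) ≤ 0.102, i.e. 2nε² ≥ ln(2/0.102) = 2.975930.
So n ≥ 2.975930 / (2·0.136²) = 80.448.
The smallest integer n is 81.

81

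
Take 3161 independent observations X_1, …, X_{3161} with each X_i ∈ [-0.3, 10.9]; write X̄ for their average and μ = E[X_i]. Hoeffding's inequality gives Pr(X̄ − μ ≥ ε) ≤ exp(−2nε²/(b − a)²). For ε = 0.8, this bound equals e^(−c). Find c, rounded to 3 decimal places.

c = 2nε²/(b − a)² = 2·3161·0.8² / 11.2² = 32.2551.

32.255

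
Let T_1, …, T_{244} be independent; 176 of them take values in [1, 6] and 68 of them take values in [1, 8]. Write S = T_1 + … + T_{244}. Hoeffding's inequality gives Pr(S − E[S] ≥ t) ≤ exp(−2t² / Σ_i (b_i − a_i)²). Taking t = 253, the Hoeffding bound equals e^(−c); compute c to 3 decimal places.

16.557

Σ(b_i − a_i)² = 176·5² + 68·7² = 7732.
c = 2t² / 7732 = 2·253² / 7732 = 16.5569.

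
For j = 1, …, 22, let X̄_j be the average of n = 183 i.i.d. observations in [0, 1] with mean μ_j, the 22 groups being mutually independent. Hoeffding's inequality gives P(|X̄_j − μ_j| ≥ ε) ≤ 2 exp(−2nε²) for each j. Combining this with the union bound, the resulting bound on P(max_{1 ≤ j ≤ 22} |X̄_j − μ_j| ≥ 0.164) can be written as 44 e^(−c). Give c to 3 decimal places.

9.844

Union bound over the 22 events: P(max_{1 ≤ j ≤ 22} |X̄_j − μ_j| ≥ 0.164) ≤ 22·2·exp(−2nε²) = 44 exp(−2·183·0.164²).
So c = 2·183·0.164² = 9.8439.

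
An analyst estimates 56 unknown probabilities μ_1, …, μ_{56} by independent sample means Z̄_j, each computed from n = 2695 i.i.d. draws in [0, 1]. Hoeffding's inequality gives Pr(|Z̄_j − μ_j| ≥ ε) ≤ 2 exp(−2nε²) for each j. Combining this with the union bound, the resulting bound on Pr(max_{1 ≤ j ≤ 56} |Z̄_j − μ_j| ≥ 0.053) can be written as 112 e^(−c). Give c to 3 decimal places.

Union bound over the 56 events: Pr(max_{1 ≤ j ≤ 56} |Z̄_j − μ_j| ≥ 0.053) ≤ 56·2·exp(−2nε²) = 112 exp(−2·2695·0.053²).
So c = 2·2695·0.053² = 15.1405.

15.141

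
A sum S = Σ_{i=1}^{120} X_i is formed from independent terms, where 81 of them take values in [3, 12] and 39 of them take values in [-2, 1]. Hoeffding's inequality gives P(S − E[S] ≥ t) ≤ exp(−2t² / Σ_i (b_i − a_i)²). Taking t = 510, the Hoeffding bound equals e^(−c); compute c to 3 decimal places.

Σ(b_i − a_i)² = 81·9² + 39·3² = 6912.
c = 2t² / 6912 = 2·510² / 6912 = 75.2604.

75.260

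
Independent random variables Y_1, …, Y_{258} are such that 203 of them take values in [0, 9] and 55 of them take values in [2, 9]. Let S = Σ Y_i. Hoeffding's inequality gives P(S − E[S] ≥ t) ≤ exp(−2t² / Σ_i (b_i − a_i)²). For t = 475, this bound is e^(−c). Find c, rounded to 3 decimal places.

Σ(b_i − a_i)² = 203·9² + 55·7² = 19138.
c = 2t² / 19138 = 2·475² / 19138 = 23.5787.

23.579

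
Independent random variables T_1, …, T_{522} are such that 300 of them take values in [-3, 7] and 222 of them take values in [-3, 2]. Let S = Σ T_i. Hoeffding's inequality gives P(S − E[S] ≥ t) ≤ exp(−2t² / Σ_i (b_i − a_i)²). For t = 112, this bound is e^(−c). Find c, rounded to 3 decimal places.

Σ(b_i − a_i)² = 300·10² + 222·5² = 35550.
c = 2t² / 35550 = 2·112² / 35550 = 0.7057.

0.706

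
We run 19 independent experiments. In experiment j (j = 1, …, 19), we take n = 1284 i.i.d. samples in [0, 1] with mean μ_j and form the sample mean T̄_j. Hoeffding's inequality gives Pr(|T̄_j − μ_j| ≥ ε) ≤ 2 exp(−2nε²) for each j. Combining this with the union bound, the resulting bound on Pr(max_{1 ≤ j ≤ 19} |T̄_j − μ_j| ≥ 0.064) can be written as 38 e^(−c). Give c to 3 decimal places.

Union bound over the 19 events: Pr(max_{1 ≤ j ≤ 19} |T̄_j − μ_j| ≥ 0.064) ≤ 19·2·exp(−2nε²) = 38 exp(−2·1284·0.064²).
So c = 2·1284·0.064² = 10.5185.

10.519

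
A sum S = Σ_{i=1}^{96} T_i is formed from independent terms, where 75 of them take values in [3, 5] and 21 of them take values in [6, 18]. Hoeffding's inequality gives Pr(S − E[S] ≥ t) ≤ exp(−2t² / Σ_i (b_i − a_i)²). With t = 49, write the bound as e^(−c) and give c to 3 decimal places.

Σ(b_i − a_i)² = 75·2² + 21·12² = 3324.
c = 2t² / 3324 = 2·49² / 3324 = 1.4446.

1.445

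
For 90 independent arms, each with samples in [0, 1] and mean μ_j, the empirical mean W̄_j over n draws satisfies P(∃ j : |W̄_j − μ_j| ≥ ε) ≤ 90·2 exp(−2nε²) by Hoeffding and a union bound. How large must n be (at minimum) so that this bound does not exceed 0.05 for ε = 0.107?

Need 2·90·exp(−2nε²) ≤ 0.05, i.e. exp(−2nε²) ≤ 0.05/180.
So 2nε² ≥ ln(180/0.05) = 8.188689.
Hence n ≥ 8.188689/(2·0.107²) = 357.616.
The smallest integer n is 358.

358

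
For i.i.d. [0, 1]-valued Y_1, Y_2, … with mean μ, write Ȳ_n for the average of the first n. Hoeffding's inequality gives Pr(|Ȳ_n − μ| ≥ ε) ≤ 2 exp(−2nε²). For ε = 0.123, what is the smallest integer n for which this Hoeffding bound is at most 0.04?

130

Require 2·exp(−2nε²) ≤ 0.04, i.e. 2nε² ≥ ln(2/0.04) = 3.912023.
So n ≥ 3.912023 / (2·0.123²) = 129.289.
The smallest integer n is 130.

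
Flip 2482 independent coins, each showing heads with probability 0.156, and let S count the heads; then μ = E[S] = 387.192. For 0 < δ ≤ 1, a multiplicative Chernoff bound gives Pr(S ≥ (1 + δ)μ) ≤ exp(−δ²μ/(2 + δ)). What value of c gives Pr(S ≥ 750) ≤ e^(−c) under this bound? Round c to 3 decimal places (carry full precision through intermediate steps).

Write 750 = (1 + δ)μ, so δ = 750/387.192 − 1 = 0.9370235…
Then the exponent is δ²μ/(2 + δ) = (750 − μ)² / (μ·(2 + δ)) = 115.749711.

115.750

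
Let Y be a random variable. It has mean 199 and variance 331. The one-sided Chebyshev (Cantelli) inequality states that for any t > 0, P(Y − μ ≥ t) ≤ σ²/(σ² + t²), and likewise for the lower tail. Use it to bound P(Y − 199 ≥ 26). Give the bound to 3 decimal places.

Here σ² = 331 and t = 26, so σ² + t² = 1007.
Cantelli's bound: 331/1007 = 0.3287.

0.329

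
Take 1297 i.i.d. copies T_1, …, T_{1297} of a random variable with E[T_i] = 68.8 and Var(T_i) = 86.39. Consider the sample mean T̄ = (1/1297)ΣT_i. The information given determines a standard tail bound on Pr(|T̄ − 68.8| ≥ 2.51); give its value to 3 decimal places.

With mean and variance of each term known, Chebyshev's inequality bounds the deviation of the sum (or sample mean).
Var(T̄) = Var(T_i)/n = 86.39/1297 = 0.066608.
Chebyshev: Pr(|T̄ − 68.8| ≥ 2.51) ≤ Var(T̄)/(2.51)² = 86.39/(1297·2.51²) = 0.0106.

0.011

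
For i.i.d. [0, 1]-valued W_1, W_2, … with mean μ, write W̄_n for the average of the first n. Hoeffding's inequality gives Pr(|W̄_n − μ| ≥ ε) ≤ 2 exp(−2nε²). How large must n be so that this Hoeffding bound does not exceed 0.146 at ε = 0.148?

Require 2·exp(−2nε²) ≤ 0.146, i.e. 2nε² ≥ ln(2/0.146) = 2.617296.
So n ≥ 2.617296 / (2·0.148²) = 59.745.
The smallest integer n is 60.

60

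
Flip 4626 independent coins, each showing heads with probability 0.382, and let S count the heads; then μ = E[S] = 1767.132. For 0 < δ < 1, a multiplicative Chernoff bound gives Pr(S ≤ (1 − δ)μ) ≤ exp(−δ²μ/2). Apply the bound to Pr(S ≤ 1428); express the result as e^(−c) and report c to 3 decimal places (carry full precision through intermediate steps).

Write 1428 = (1 − δ)μ, so δ = 1 − 1428/1767.132 = 0.191911…
Then the exponent is δ²μ/2 = (μ − 1428)²/(2μ) = 32.541574.

32.542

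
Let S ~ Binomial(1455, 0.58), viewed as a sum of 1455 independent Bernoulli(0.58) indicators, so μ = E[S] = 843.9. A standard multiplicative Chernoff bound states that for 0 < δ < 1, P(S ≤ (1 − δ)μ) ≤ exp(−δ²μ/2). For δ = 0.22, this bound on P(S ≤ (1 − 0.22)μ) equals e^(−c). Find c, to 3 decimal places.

c = δ²μ/2 = 0.22²·843.9/2 = 20.4224.

20.422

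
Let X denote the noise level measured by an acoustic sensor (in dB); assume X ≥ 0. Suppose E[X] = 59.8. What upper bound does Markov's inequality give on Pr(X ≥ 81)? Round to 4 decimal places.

0.7383

Markov's inequality: for a non-negative random variable, Pr(X ≥ a) ≤ E[X]/a.
Here E[X] = 59.8 and a = 81, so the bound is 59.8/81 = 0.7383.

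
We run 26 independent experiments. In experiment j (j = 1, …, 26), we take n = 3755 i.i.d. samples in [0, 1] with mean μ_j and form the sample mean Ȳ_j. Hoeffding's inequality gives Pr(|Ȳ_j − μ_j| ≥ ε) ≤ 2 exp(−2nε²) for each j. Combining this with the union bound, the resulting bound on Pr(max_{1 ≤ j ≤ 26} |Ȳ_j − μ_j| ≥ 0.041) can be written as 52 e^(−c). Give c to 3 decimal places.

Union bound over the 26 events: Pr(max_{1 ≤ j ≤ 26} |Ȳ_j − μ_j| ≥ 0.041) ≤ 26·2·exp(−2nε²) = 52 exp(−2·3755·0.041²).
So c = 2·3755·0.041² = 12.6243.

12.624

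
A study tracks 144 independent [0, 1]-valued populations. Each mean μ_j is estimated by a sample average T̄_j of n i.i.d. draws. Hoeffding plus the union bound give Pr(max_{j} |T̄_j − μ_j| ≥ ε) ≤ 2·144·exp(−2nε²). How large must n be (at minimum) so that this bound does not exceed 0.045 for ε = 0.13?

260

Need 2·144·exp(−2nε²) ≤ 0.045, i.e. exp(−2nε²) ≤ 0.045/288.
So 2nε² ≥ ln(288/0.045) = 8.764053.
Hence n ≥ 8.764053/(2·0.13²) = 259.292.
The smallest integer n is 260.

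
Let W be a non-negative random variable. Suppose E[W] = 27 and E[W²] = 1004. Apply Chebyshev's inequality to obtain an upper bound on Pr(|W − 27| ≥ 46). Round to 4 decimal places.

Var(W) = E[W²] − (E[W])² = 1004 − 729 = 275.
Chebyshev's inequality: Pr(|W − μ| ≥ t) ≤ Var(W)/t² = 275/2116 = 0.1300.

0.1300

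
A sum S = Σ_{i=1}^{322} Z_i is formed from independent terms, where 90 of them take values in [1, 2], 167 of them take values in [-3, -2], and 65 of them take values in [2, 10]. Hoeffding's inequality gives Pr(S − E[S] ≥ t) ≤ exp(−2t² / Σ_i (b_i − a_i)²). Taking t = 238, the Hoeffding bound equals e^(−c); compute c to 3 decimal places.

Σ(b_i − a_i)² = 90·1² + 167·1² + 65·8² = 4417.
c = 2t² / 4417 = 2·238² / 4417 = 25.6482.

25.648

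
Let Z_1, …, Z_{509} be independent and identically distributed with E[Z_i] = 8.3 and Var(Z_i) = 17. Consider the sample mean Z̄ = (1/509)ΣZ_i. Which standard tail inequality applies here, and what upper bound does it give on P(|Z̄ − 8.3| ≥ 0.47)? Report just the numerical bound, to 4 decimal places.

With mean and variance of each term known, Chebyshev's inequality bounds the deviation of the sum (or sample mean).
Var(Z̄) = Var(Z_i)/n = 17/509 = 0.033399.
Chebyshev: P(|Z̄ − 8.3| ≥ 0.47) ≤ Var(Z̄)/(0.47)² = 17/(509·0.47²) = 0.1512.

0.1512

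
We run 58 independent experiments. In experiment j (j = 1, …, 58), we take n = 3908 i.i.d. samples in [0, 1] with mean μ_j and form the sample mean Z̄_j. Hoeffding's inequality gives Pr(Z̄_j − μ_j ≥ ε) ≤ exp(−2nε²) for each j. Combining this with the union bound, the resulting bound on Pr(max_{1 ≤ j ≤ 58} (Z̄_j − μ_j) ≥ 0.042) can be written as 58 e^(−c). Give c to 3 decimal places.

13.787

Union bound over the 58 events: Pr(max_{1 ≤ j ≤ 58} (Z̄_j − μ_j) ≥ 0.042) ≤ 58·exp(−2nε²) = 58 exp(−2·3908·0.042²).
So c = 2·3908·0.042² = 13.7874.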